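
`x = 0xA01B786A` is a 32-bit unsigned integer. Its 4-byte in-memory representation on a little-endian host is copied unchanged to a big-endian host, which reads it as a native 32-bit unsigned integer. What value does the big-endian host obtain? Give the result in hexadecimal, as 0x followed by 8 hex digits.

Stored little-endian, the bytes at ascending addresses are 6A 78 1B A0.
Read back as big-endian, the last byte is least significant, giving 0x6A781BA0.

0x6A781BA0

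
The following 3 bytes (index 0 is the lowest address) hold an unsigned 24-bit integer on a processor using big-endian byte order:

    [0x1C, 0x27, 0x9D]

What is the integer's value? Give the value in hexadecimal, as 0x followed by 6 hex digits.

Big-endian stores the most-significant byte at the lowest address.
The bytes are already most-significant first: 0x1C279D.

0x1C279D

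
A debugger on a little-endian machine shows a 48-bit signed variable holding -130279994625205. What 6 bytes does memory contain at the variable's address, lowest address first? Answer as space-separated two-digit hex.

Two's complement of -130279994625205 in 48 bits: 130279994625205 = 0x767D2CCD0CB5; invert → 0x8982D332F34A; add 1 → 0x8982D332F34B.
Split into bytes (most-significant first): 89 82 D3 32 F3 4B.
Little-endian stores the least-significant byte at the lowest address.
So at ascending addresses the bytes are 4B F3 32 D3 82 89.

4B F3 32 D3 82 89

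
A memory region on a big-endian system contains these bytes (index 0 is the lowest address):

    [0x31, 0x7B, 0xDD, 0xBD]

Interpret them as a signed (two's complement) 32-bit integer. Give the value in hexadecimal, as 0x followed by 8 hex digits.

Big-endian: lowest address holds the most-significant byte.
The bytes are already most-significant first: 0x317BDDBD.

0x317BDDBD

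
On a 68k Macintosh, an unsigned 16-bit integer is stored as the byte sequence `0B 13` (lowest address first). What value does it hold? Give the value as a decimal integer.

In big-endian order the high byte comes first in memory.
The bytes are already most-significant first: 0x0B13.
0x0B13 = 2835.

2835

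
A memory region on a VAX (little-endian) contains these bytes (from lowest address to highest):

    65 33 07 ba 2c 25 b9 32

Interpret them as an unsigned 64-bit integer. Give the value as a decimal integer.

In little-endian order the low byte comes first in memory.
Reassemble most-significant byte first: 32 B9 25 2C BA 07 33 65 → 0x32B9252CBA073365.
0x32B9252CBA073365 = 3654993446617690981.

3654993446617690981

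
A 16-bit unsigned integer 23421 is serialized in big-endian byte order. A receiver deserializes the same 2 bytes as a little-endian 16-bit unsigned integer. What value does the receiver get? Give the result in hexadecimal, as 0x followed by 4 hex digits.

23421 in 16-bit hexadecimal is 0x5B7D.
Stored big-endian, the bytes at ascending addresses are 5B 7D.
Read back as little-endian, the first byte is least significant, giving 0x7D5B.

0x7D5B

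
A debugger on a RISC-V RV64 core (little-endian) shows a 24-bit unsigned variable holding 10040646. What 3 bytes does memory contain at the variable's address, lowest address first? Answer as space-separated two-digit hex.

10040646 in hexadecimal, padded to 24 bits, is 0x993546.
Split into bytes (most-significant first): 99 35 46.
In little-endian order the low byte comes first in memory.
So at ascending addresses the bytes are 46 35 99.

46 35 99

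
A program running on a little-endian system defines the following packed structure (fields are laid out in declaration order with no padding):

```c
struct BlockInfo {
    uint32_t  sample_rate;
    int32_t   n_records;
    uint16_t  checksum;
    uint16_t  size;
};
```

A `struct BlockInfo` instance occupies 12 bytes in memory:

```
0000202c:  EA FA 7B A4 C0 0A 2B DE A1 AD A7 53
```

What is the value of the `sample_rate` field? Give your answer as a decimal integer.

2759588586

`sample_rate` is the first field, at byte offset 0, occupying 4 bytes.
Bytes at offsets 0..3: EA FA 7B A4.
In little-endian order the low byte comes first in memory.
Reassemble most-significant byte first: A4 7B FA EA → 0xA47BFAEA.
0xA47BFAEA = 2759588586.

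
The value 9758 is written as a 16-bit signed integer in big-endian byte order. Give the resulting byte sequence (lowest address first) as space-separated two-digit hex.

9758 in hexadecimal, padded to 16 bits, is 0x261E.
Split into bytes (most-significant first): 26 1E.
In big-endian order the high byte comes first in memory.
So the memory order matches the most-significant-first order: 26 1E.

26 1E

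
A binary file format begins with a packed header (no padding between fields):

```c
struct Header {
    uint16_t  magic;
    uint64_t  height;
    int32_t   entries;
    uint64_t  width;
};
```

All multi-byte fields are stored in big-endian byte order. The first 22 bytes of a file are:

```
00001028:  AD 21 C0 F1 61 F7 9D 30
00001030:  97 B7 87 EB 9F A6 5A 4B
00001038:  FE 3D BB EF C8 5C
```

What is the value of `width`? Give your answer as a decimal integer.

6506573627766327388

`width` follows `magic` (2 B), `height` (8 B), `entries` (4 B), so it starts at offset 2 + 8 + 4 = 14 and occupies 8 bytes.
Bytes at offsets 14..21: 5A 4B FE 3D BB EF C8 5C.
Big-endian: lowest address holds the most-significant byte.
The bytes are already most-significant first: 0x5A4BFE3DBBEFC85C.
0x5A4BFE3DBBEFC85C = 6506573627766327388.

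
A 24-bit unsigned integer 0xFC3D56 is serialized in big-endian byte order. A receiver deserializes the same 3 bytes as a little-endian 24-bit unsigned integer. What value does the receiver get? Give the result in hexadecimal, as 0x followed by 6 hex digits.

Stored big-endian, the bytes at ascending addresses are FC 3D 56.
Read back as little-endian, the first byte is least significant, giving 0x563DFC.

0x563DFC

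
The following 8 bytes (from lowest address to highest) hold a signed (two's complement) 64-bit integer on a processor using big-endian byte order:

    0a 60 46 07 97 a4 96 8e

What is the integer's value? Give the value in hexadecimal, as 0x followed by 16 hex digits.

0x0A60460797A4968E

Big-endian stores the most-significant byte at the lowest address.
The bytes are already most-significant first: 0x0A60460797A4968E.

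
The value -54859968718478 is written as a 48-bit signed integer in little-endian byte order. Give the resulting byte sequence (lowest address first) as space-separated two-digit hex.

72 59 0D EB 1A CE

Two's complement of -54859968718478 in 48 bits: 54859968718478 = 0x31E514F2A68E; invert → 0xCE1AEB0D5971; add 1 → 0xCE1AEB0D5972.
Split into bytes (most-significant first): CE 1A EB 0D 59 72.
Little-endian stores the least-significant byte at the lowest address.
So at ascending addresses the bytes are 72 59 0D EB 1A CE.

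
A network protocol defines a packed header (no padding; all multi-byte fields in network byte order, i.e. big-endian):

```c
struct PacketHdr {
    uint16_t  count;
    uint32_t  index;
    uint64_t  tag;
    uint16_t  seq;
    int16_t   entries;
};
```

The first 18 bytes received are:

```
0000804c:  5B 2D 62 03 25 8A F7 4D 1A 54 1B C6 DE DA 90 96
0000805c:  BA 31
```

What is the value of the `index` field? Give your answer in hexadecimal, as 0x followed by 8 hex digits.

`index` follows `count` (2 bytes), so it starts at byte offset 2 and occupies 4 bytes.
Bytes at offsets 2..5: 62 03 25 8A.
Big-endian: lowest address holds the most-significant byte.
The bytes are already most-significant first: 0x6203258A.

0x6203258A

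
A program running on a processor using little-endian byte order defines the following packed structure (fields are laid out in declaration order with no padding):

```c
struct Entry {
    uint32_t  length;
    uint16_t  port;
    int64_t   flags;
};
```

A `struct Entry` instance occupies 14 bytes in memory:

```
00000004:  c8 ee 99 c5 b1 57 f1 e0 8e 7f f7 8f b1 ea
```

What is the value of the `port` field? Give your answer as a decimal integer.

22449

`port` follows `length` (4 bytes), so it starts at byte offset 4 and occupies 2 bytes.
Bytes at offsets 4..5: B1 57.
In little-endian order the low byte comes first in memory.
Reassemble most-significant byte first: 57 B1 → 0x57B1.
0x57B1 = 22449.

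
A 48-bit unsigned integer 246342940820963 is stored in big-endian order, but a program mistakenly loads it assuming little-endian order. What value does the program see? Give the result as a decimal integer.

249612681022688

246342940820963 in 48-bit hexadecimal is 0xE00C2F7B05E3.
Stored big-endian, the bytes at ascending addresses are E0 0C 2F 7B 05 E3.
Read back as little-endian, the first byte is least significant, giving 0xE3057B2F0CE0.
0xE3057B2F0CE0 = 249612681022688.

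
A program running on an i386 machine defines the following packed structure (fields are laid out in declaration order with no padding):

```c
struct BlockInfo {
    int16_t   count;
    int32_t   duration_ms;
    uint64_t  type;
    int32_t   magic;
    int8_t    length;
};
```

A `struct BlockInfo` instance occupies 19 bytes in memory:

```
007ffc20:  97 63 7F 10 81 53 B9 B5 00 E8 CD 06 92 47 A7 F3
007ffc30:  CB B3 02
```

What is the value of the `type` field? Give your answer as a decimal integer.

5157192004723062201

`type` follows `count` (2 B), `duration_ms` (4 B), so it starts at offset 2 + 4 = 6 and occupies 8 bytes.
Bytes at offsets 6..13: B9 B5 00 E8 CD 06 92 47.
In little-endian order the low byte comes first in memory.
Reassemble most-significant byte first: 47 92 06 CD E8 00 B5 B9 → 0x479206CDE800B5B9.
0x479206CDE800B5B9 = 5157192004723062201.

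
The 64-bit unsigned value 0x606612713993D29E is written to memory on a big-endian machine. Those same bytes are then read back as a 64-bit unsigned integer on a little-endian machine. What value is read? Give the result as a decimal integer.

11444371478021301856

Stored big-endian, the bytes at ascending addresses are 60 66 12 71 39 93 D2 9E.
Read back as little-endian, the first byte is least significant, giving 0x9ED2933971126660.
0x9ED2933971126660 = 11444371478021301856.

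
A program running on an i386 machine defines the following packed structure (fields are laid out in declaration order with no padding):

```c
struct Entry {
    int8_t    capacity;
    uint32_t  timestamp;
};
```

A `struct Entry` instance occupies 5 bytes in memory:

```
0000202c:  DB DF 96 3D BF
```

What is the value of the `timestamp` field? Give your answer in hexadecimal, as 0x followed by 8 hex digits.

`timestamp` follows `capacity` (1 byte), so it starts at byte offset 1 and occupies 4 bytes.
Bytes at offsets 1..4: DF 96 3D BF.
Little-endian stores the least-significant byte at the lowest address.
Reassemble most-significant byte first: BF 3D 96 DF → 0xBF3D96DF.

0xBF3D96DF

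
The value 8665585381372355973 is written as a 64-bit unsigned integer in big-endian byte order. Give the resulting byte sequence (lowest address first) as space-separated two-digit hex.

8665585381372355973 in hexadecimal, padded to 64 bits, is 0x784257FDFB846585.
Split into bytes (most-significant first): 78 42 57 FD FB 84 65 85.
Big-endian: lowest address holds the most-significant byte.
So the memory order matches the most-significant-first order: 78 42 57 FD FB 84 65 85.

78 42 57 FD FB 84 65 85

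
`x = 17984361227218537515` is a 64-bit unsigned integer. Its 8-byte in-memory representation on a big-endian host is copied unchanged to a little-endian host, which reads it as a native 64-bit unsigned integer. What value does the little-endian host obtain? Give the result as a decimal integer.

17984361227218537515 in 64-bit hexadecimal is 0xF99549403CAB4C2B.
Stored big-endian, the bytes at ascending addresses are F9 95 49 40 3C AB 4C 2B.
Read back as little-endian, the first byte is least significant, giving 0x2B4CAB3C404995F9.
0x2B4CAB3C404995F9 = 3120056917125862905.

3120056917125862905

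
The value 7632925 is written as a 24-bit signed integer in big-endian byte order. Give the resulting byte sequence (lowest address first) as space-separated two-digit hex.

74 78 1D

7632925 in hexadecimal, padded to 24 bits, is 0x74781D.
Split into bytes (most-significant first): 74 78 1D.
Big-endian: lowest address holds the most-significant byte.
So the memory order matches the most-significant-first order: 74 78 1D.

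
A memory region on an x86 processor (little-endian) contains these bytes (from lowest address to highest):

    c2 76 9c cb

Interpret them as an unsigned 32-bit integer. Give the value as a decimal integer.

3416028866

In little-endian order the low byte comes first in memory.
Reassemble most-significant byte first: CB 9C 76 C2 → 0xCB9C76C2.
0xCB9C76C2 = 3416028866.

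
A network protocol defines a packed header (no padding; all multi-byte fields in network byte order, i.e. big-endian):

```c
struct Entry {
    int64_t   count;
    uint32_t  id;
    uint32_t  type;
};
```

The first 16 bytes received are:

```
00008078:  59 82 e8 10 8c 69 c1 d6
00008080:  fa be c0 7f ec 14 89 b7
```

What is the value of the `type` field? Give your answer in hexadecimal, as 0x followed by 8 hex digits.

`type` follows `count` (8 B), `id` (4 B), so it starts at offset 8 + 4 = 12 and occupies 4 bytes.
Bytes at offsets 12..15: EC 14 89 B7.
In big-endian order the high byte comes first in memory.
The bytes are already most-significant first: 0xEC1489B7.

0xEC1489B7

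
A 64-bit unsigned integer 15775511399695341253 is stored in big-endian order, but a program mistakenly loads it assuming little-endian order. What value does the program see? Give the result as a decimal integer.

14219824624805408218

15775511399695341253 in 64-bit hexadecimal is 0xDAEDE00928F756C5.
Stored big-endian, the bytes at ascending addresses are DA ED E0 09 28 F7 56 C5.
Read back as little-endian, the first byte is least significant, giving 0xC556F72809E0EDDA.
0xC556F72809E0EDDA = 14219824624805408218.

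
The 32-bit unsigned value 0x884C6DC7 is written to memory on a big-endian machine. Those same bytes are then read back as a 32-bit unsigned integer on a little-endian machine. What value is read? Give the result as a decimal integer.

3345829000

Stored big-endian, the bytes at ascending addresses are 88 4C 6D C7.
Read back as little-endian, the first byte is least significant, giving 0xC76D4C88.
0xC76D4C88 = 3345829000.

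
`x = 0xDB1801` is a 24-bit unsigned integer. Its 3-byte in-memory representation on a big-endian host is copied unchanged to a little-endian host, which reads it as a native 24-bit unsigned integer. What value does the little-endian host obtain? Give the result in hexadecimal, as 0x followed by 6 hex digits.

Stored big-endian, the bytes at ascending addresses are DB 18 01.
Read back as little-endian, the first byte is least significant, giving 0x0118DB.

0x0118DB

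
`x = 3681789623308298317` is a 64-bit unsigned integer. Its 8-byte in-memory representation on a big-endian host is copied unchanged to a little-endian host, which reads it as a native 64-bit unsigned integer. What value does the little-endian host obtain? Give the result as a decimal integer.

3681789623308298317 in 64-bit hexadecimal is 0x33185827CB02A84D.
Stored big-endian, the bytes at ascending addresses are 33 18 58 27 CB 02 A8 4D.
Read back as little-endian, the first byte is least significant, giving 0x4DA802CB27581833.
0x4DA802CB27581833 = 5595725608569542707.

5595725608569542707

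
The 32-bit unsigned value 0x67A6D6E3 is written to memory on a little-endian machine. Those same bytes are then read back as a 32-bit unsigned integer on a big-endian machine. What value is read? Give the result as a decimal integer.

Stored little-endian, the bytes at ascending addresses are E3 D6 A6 67.
Read back as big-endian, the last byte is least significant, giving 0xE3D6A667.
0xE3D6A667 = 3822495335.

3822495335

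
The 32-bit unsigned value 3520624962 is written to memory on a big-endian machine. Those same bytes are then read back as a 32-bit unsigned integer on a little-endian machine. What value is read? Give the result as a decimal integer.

3520624962 in 32-bit hexadecimal is 0xD1D87942.
Stored big-endian, the bytes at ascending addresses are D1 D8 79 42.
Read back as little-endian, the first byte is least significant, giving 0x4279D8D1.
0x4279D8D1 = 1115281617.

1115281617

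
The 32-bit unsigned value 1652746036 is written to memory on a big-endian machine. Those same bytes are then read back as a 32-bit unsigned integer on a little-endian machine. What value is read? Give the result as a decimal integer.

887587426

1652746036 in 32-bit hexadecimal is 0x6282E734.
Stored big-endian, the bytes at ascending addresses are 62 82 E7 34.
Read back as little-endian, the first byte is least significant, giving 0x34E78262.
0x34E78262 = 887587426.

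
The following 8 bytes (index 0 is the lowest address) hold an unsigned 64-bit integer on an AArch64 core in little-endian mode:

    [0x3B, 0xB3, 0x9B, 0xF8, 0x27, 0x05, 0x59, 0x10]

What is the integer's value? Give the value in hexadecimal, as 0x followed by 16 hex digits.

0x10590527F89BB33B

Little-endian stores the least-significant byte at the lowest address.
Reassemble most-significant byte first: 10 59 05 27 F8 9B B3 3B → 0x10590527F89BB33B.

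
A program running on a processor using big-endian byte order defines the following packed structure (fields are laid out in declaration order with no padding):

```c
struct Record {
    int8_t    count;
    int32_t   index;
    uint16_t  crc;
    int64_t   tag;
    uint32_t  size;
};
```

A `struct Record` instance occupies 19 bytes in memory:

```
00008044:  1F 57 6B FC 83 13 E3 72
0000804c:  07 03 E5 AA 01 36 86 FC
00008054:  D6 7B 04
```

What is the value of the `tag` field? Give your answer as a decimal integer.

8216540330095359622

`tag` follows `count` (1 B), `index` (4 B), `crc` (2 B), so it starts at offset 1 + 4 + 2 = 7 and occupies 8 bytes.
Bytes at offsets 7..14: 72 07 03 E5 AA 01 36 86.
Big-endian stores the most-significant byte at the lowest address.
The bytes are already most-significant first: 0x720703E5AA013686.
0x720703E5AA013686 = 8216540330095359622.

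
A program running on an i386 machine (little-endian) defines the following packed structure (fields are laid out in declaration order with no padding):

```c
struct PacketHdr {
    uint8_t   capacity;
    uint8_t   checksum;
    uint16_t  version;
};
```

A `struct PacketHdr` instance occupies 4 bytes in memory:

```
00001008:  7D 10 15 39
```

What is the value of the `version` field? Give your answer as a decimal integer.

14613

`version` follows `capacity` (1 B), `checksum` (1 B), so it starts at offset 1 + 1 = 2 and occupies 2 bytes.
Bytes at offsets 2..3: 15 39.
In little-endian order the low byte comes first in memory.
Reassemble most-significant byte first: 39 15 → 0x3915.
0x3915 = 14613.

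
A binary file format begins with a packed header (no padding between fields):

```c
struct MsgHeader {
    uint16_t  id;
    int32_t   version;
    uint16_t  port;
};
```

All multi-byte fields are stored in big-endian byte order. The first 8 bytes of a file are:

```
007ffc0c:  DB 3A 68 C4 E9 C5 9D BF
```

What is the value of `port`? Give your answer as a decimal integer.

`port` follows `id` (2 B), `version` (4 B), so it starts at offset 2 + 4 = 6 and occupies 2 bytes.
Bytes at offsets 6..7: 9D BF.
Big-endian: lowest address holds the most-significant byte.
The bytes are already most-significant first: 0x9DBF.
0x9DBF = 40383.

40383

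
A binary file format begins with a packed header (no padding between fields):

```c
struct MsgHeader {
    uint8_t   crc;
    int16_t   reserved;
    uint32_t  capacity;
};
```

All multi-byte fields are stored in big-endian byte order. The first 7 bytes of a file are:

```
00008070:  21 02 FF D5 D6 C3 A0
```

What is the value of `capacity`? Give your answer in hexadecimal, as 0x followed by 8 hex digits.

0xD5D6C3A0

`capacity` follows `crc` (1 B), `reserved` (2 B), so it starts at offset 1 + 2 = 3 and occupies 4 bytes.
Bytes at offsets 3..6: D5 D6 C3 A0.
In big-endian order the high byte comes first in memory.
The bytes are already most-significant first: 0xD5D6C3A0.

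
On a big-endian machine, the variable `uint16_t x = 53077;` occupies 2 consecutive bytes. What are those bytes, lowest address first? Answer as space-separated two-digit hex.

CF 55

53077 in hexadecimal, padded to 16 bits, is 0xCF55.
Split into bytes (most-significant first): CF 55.
Big-endian: lowest address holds the most-significant byte.
So the memory order matches the most-significant-first order: CF 55.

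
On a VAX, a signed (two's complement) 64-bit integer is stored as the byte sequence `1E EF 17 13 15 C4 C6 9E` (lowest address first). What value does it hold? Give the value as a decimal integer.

In little-endian order the low byte comes first in memory.
Reassemble most-significant byte first: 9E C6 C4 15 13 17 EF 1E → 0x9EC6C4151317EF1E.
Top bit is set, so as a signed 64-bit value this is 0x9EC6C4151317EF1E − 2^64 = -7005696575534534882.

-7005696575534534882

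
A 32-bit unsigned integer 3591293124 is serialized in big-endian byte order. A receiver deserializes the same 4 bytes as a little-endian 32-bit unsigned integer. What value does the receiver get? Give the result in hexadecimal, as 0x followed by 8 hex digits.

3591293124 in 32-bit hexadecimal is 0xD60EC8C4.
Stored big-endian, the bytes at ascending addresses are D6 0E C8 C4.
Read back as little-endian, the first byte is least significant, giving 0xC4C80ED6.

0xC4C80ED6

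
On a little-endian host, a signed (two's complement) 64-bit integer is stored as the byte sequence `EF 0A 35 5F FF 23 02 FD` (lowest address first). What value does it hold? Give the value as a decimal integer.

-215570252439418129

In little-endian order the low byte comes first in memory.
Reassemble most-significant byte first: FD 02 23 FF 5F 35 0A EF → 0xFD0223FF5F350AEF.
Top bit is set, so as a signed 64-bit value this is 0xFD0223FF5F350AEF − 2^64 = -215570252439418129.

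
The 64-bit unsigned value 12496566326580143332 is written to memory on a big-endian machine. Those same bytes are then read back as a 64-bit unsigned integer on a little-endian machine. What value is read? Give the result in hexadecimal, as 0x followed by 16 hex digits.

12496566326580143332 in 64-bit hexadecimal is 0xAD6CB8DD47EAE4E4.
Stored big-endian, the bytes at ascending addresses are AD 6C B8 DD 47 EA E4 E4.
Read back as little-endian, the first byte is least significant, giving 0xE4E4EA47DDB86CAD.

0xE4E4EA47DDB86CAD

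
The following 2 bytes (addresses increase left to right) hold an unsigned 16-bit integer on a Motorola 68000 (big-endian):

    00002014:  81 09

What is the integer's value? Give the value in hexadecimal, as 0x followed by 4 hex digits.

0x8109

In big-endian order the high byte comes first in memory.
The bytes are already most-significant first: 0x8109.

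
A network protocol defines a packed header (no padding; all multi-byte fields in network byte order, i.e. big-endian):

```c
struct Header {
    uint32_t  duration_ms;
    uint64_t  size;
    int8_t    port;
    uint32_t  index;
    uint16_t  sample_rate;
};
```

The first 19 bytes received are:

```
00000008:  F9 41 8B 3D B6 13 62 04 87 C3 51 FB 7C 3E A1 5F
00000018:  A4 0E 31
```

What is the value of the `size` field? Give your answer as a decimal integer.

13119937911057502715

`size` follows `duration_ms` (4 bytes), so it starts at byte offset 4 and occupies 8 bytes.
Bytes at offsets 4..11: B6 13 62 04 87 C3 51 FB.
Big-endian stores the most-significant byte at the lowest address.
The bytes are already most-significant first: 0xB613620487C351FB.
0xB613620487C351FB = 13119937911057502715.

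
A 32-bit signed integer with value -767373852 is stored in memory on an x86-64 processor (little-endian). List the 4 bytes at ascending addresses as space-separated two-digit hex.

Two's complement of -767373852 in 32 bits: 767373852 = 0x2DBD321C; invert → 0xD242CDE3; add 1 → 0xD242CDE4.
Split into bytes (most-significant first): D2 42 CD E4.
Little-endian: lowest address holds the least-significant byte.
So at ascending addresses the bytes are E4 CD 42 D2.

E4 CD 42 D2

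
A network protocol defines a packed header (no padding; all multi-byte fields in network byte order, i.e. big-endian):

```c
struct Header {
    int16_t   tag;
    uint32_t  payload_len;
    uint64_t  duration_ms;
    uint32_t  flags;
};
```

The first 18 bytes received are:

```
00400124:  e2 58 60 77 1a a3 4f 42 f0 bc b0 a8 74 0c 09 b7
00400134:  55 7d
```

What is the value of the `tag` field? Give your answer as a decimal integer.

`tag` is the first field, at byte offset 0, occupying 2 bytes.
Bytes at offsets 0..1: E2 58.
Big-endian stores the most-significant byte at the lowest address.
The bytes are already most-significant first: 0xE258.
Top bit is set, so as a signed 16-bit value this is 0xE258 − 2^16 = -7592.

-7592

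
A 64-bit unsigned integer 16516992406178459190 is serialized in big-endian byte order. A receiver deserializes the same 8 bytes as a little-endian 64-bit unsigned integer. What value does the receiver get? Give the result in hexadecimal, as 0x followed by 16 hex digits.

0x366E1728152538E5

16516992406178459190 in 64-bit hexadecimal is 0xE538251528176E36.
Stored big-endian, the bytes at ascending addresses are E5 38 25 15 28 17 6E 36.
Read back as little-endian, the first byte is least significant, giving 0x366E1728152538E5.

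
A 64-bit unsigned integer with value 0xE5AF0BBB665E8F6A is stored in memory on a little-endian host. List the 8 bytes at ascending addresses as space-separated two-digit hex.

6A 8F 5E 66 BB 0B AF E5

Split into bytes (most-significant first): E5 AF 0B BB 66 5E 8F 6A.
Little-endian: lowest address holds the least-significant byte.
So at ascending addresses the bytes are 6A 8F 5E 66 BB 0B AF E5.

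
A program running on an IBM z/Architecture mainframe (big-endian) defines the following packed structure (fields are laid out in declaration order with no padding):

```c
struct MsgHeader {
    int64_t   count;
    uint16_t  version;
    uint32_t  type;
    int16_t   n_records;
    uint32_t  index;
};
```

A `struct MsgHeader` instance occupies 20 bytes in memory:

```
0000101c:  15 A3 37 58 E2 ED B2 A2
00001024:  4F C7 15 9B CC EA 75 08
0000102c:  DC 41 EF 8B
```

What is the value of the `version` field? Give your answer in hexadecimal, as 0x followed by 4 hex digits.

0x4FC7

`version` follows `count` (8 bytes), so it starts at byte offset 8 and occupies 2 bytes.
Bytes at offsets 8..9: 4F C7.
Big-endian stores the most-significant byte at the lowest address.
The bytes are already most-significant first: 0x4FC7.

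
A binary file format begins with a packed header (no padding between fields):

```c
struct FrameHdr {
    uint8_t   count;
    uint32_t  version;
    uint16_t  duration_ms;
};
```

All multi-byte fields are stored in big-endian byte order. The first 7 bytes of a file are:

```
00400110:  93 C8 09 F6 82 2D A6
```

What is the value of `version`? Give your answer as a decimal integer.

`version` follows `count` (1 byte), so it starts at byte offset 1 and occupies 4 bytes.
Bytes at offsets 1..4: C8 09 F6 82.
Big-endian: lowest address holds the most-significant byte.
The bytes are already most-significant first: 0xC809F682.
0xC809F682 = 3356096130.

3356096130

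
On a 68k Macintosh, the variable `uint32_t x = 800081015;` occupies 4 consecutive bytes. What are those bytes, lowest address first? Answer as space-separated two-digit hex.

2F B0 44 77

800081015 in hexadecimal, padded to 32 bits, is 0x2FB04477.
Split into bytes (most-significant first): 2F B0 44 77.
Big-endian stores the most-significant byte at the lowest address.
So the memory order matches the most-significant-first order: 2F B0 44 77.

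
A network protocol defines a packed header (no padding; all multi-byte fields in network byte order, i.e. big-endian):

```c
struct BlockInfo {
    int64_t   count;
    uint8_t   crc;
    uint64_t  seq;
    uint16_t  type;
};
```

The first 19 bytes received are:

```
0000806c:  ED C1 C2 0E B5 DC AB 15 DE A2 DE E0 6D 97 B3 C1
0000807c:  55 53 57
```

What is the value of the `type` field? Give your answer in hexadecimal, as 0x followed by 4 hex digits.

0x5357

`type` follows `count` (8 B), `crc` (1 B), `seq` (8 B), so it starts at offset 8 + 1 + 8 = 17 and occupies 2 bytes.
Bytes at offsets 17..18: 53 57.
Big-endian: lowest address holds the most-significant byte.
The bytes are already most-significant first: 0x5357.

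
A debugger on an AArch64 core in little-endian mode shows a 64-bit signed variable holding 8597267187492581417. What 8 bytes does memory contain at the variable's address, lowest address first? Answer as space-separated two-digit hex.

29 F0 9D ED F4 A0 4F 77

8597267187492581417 in hexadecimal, padded to 64 bits, is 0x774FA0F4ED9DF029.
Split into bytes (most-significant first): 77 4F A0 F4 ED 9D F0 29.
In little-endian order the low byte comes first in memory.
So at ascending addresses the bytes are 29 F0 9D ED F4 A0 4F 77.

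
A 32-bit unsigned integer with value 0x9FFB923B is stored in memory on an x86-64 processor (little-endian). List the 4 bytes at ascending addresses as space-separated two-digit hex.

Split into bytes (most-significant first): 9F FB 92 3B.
Little-endian: lowest address holds the least-significant byte.
So at ascending addresses the bytes are 3B 92 FB 9F.

3B 92 FB 9F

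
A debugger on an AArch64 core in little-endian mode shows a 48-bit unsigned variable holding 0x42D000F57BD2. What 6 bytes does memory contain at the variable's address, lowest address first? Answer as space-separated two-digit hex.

D2 7B F5 00 D0 42

Split into bytes (most-significant first): 42 D0 00 F5 7B D2.
In little-endian order the low byte comes first in memory.
So at ascending addresses the bytes are D2 7B F5 00 D0 42.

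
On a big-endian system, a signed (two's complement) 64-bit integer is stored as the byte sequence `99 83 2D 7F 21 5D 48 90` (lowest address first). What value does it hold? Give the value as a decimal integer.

-7385008939913623408

Big-endian: lowest address holds the most-significant byte.
The bytes are already most-significant first: 0x99832D7F215D4890.
Top bit is set, so as a signed 64-bit value this is 0x99832D7F215D4890 − 2^64 = -7385008939913623408.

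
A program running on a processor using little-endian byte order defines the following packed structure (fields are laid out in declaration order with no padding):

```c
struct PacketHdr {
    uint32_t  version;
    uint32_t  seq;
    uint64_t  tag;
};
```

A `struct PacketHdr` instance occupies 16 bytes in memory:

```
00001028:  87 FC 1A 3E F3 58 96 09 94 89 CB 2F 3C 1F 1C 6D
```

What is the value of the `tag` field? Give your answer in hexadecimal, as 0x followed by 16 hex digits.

`tag` follows `version` (4 B), `seq` (4 B), so it starts at offset 4 + 4 = 8 and occupies 8 bytes.
Bytes at offsets 8..15: 94 89 CB 2F 3C 1F 1C 6D.
Little-endian: lowest address holds the least-significant byte.
Reassemble most-significant byte first: 6D 1C 1F 3C 2F CB 89 94 → 0x6D1C1F3C2FCB8994.

0x6D1C1F3C2FCB8994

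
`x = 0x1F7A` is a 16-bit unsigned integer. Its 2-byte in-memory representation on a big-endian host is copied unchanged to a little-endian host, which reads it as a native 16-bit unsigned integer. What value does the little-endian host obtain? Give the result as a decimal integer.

Stored big-endian, the bytes at ascending addresses are 1F 7A.
Read back as little-endian, the first byte is least significant, giving 0x7A1F.
0x7A1F = 31263.

31263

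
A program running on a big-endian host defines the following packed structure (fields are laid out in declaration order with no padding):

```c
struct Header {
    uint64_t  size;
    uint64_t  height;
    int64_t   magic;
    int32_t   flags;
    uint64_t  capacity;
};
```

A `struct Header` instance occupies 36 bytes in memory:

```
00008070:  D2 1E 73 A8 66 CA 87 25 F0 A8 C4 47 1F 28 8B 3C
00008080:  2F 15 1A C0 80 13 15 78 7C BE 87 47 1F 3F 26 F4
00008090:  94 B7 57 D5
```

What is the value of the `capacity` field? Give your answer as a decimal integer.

`capacity` follows `size` (8 B), `height` (8 B), `magic` (8 B), `flags` (4 B), so it starts at offset 8 + 8 + 8 + 4 = 28 and occupies 8 bytes.
Bytes at offsets 28..35: 1F 3F 26 F4 94 B7 57 D5.
Big-endian: lowest address holds the most-significant byte.
The bytes are already most-significant first: 0x1F3F26F494B757D5.
0x1F3F26F494B757D5 = 2251561170617456597.

2251561170617456597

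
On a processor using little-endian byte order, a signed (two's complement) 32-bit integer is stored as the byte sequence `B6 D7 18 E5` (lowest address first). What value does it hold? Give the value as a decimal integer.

-451356746

Little-endian: lowest address holds the least-significant byte.
Reassemble most-significant byte first: E5 18 D7 B6 → 0xE518D7B6.
Top bit is set, so as a signed 32-bit value this is 0xE518D7B6 − 2^32 = -451356746.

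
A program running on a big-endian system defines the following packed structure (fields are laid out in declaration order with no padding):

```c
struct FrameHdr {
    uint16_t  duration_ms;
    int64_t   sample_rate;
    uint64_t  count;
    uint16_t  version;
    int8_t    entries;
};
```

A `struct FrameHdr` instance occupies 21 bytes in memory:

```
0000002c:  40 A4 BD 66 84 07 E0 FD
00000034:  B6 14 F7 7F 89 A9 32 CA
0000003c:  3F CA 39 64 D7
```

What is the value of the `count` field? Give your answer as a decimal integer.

17834124409205047242

`count` follows `duration_ms` (2 B), `sample_rate` (8 B), so it starts at offset 2 + 8 = 10 and occupies 8 bytes.
Bytes at offsets 10..17: F7 7F 89 A9 32 CA 3F CA.
In big-endian order the high byte comes first in memory.
The bytes are already most-significant first: 0xF77F89A932CA3FCA.
0xF77F89A932CA3FCA = 17834124409205047242.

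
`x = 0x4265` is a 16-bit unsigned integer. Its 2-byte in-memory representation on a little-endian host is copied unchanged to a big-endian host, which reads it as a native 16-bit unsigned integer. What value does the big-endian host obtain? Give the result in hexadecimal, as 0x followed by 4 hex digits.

Stored little-endian, the bytes at ascending addresses are 65 42.
Read back as big-endian, the last byte is least significant, giving 0x6542.

0x6542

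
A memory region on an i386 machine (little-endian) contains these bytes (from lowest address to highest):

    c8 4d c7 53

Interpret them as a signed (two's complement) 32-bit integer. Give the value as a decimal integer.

1405570504

In little-endian order the low byte comes first in memory.
Reassemble most-significant byte first: 53 C7 4D C8 → 0x53C74DC8.
0x53C74DC8 = 1405570504.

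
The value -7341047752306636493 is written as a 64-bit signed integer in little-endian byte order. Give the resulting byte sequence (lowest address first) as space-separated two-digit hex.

33 49 95 BC F6 5B 1F 9A

Two's complement of -7341047752306636493 in 64 bits: 7341047752306636493 = 0x65E0A409436AB6CD; invert → 0x9A1F5BF6BC954932; add 1 → 0x9A1F5BF6BC954933.
Split into bytes (most-significant first): 9A 1F 5B F6 BC 95 49 33.
In little-endian order the low byte comes first in memory.
So at ascending addresses the bytes are 33 49 95 BC F6 5B 1F 9A.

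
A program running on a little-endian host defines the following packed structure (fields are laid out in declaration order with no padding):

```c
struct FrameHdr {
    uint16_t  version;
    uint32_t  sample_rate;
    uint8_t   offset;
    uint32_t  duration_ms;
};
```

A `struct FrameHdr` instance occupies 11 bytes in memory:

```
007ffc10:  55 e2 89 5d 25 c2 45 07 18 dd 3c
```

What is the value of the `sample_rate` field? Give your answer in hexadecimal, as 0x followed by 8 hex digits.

`sample_rate` follows `version` (2 bytes), so it starts at byte offset 2 and occupies 4 bytes.
Bytes at offsets 2..5: 89 5D 25 C2.
Little-endian: lowest address holds the least-significant byte.
Reassemble most-significant byte first: C2 25 5D 89 → 0xC2255D89.

0xC2255D89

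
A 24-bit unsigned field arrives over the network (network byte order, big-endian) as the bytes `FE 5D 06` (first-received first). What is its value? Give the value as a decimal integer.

16669958

In big-endian order the high byte comes first in memory.
The bytes are already most-significant first: 0xFE5D06.
0xFE5D06 = 16669958.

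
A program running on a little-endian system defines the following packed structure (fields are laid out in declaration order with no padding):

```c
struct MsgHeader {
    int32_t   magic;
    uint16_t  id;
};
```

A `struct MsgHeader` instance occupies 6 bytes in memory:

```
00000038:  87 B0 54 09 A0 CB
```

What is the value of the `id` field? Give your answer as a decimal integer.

`id` follows `magic` (4 bytes), so it starts at byte offset 4 and occupies 2 bytes.
Bytes at offsets 4..5: A0 CB.
In little-endian order the low byte comes first in memory.
Reassemble most-significant byte first: CB A0 → 0xCBA0.
0xCBA0 = 52128.

52128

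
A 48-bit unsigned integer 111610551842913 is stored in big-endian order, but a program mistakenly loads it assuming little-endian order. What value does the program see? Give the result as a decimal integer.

111610551842913 in 48-bit hexadecimal is 0x65825B4BB861.
Stored big-endian, the bytes at ascending addresses are 65 82 5B 4B B8 61.
Read back as little-endian, the first byte is least significant, giving 0x61B84B5B8265.
0x61B84B5B8265 = 107444166165093.

107444166165093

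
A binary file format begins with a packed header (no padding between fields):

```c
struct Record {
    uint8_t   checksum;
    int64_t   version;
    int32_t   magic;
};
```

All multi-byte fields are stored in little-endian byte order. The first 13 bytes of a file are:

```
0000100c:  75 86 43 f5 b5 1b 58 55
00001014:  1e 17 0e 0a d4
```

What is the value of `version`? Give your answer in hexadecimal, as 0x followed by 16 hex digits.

`version` follows `checksum` (1 byte), so it starts at byte offset 1 and occupies 8 bytes.
Bytes at offsets 1..8: 86 43 F5 B5 1B 58 55 1E.
Little-endian stores the least-significant byte at the lowest address.
Reassemble most-significant byte first: 1E 55 58 1B B5 F5 43 86 → 0x1E55581BB5F54386.

0x1E55581BB5F54386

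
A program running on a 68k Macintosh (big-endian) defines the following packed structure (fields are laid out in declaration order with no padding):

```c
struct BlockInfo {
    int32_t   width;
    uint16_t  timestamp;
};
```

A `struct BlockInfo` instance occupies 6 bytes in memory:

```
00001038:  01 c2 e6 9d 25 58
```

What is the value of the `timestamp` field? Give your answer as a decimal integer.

`timestamp` follows `width` (4 bytes), so it starts at byte offset 4 and occupies 2 bytes.
Bytes at offsets 4..5: 25 58.
Big-endian stores the most-significant byte at the lowest address.
The bytes are already most-significant first: 0x2558.
0x2558 = 9560.

9560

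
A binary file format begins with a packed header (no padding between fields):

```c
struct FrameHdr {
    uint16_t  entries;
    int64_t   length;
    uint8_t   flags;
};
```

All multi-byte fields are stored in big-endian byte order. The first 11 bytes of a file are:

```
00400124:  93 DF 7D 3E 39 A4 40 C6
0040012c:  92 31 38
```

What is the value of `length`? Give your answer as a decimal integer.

`length` follows `entries` (2 bytes), so it starts at byte offset 2 and occupies 8 bytes.
Bytes at offsets 2..9: 7D 3E 39 A4 40 C6 92 31.
Big-endian stores the most-significant byte at the lowest address.
The bytes are already most-significant first: 0x7D3E39A440C69231.
0x7D3E39A440C69231 = 9024714080921227825.

9024714080921227825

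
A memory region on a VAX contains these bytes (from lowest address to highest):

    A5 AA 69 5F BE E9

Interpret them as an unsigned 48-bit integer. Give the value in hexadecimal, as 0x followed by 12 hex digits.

0xE9BE5F69AAA5

Little-endian: lowest address holds the least-significant byte.
Reassemble most-significant byte first: E9 BE 5F 69 AA A5 → 0xE9BE5F69AAA5.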